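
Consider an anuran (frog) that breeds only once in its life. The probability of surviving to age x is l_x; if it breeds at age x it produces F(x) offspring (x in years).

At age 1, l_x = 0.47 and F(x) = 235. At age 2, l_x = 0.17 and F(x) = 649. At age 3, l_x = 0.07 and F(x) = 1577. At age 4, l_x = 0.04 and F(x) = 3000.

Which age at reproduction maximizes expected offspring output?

4

Expected offspring if breeding at age x = l_x × F(x):
  age 1: 0.47 × 235 = 110.450
  age 2: 0.17 × 649 = 110.330
  age 3: 0.07 × 1577 = 110.390
  age 4: 0.04 × 3000 = 120.000
Maximum at age 4 (120.000).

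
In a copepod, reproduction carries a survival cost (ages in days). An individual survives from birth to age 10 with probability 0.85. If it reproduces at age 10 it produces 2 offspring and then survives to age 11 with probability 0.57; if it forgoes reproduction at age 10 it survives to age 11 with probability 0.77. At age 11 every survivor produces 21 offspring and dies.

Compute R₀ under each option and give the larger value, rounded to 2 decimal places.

breed at age 10: R₀ = 0.85 × (2 + 0.57 × 21) = 0.85 × 13.9700 = 11.8745
delay to age 11: R₀ = 0.85 × (0.77 × 21) = 0.85 × 16.1700 = 13.7445
Higher: delay to age 11 (13.7445).

13.74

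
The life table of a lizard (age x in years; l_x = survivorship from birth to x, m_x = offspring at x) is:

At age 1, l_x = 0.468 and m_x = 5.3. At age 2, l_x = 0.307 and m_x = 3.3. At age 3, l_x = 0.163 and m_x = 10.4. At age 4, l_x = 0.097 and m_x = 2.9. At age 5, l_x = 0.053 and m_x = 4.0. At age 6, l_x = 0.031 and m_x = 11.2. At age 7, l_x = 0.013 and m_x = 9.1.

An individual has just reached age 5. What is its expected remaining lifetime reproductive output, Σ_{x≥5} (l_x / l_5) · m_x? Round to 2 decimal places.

12.78

l_5 = 0.053. Conditional survival from age 5 to x is l_x / l_5.
  x=5: (0.053/0.053) × 4.0 = 4.0000
  x=6: (0.031/0.053) × 11.2 = 6.5509
  x=7: (0.013/0.053) × 9.1 = 2.2321
Sum = 4.0000 + 6.5509 + 2.2321 = 12.7830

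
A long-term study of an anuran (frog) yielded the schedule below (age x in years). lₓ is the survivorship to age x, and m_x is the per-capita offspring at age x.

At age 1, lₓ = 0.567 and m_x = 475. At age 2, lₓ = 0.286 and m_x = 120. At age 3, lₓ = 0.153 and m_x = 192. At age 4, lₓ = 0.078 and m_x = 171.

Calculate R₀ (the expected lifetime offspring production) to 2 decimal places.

R₀ = Σ lₓ m_x:
  age 1: 0.567 × 475 = 269.3250
  age 2: 0.286 × 120 = 34.3200
  age 3: 0.153 × 192 = 29.3760
  age 4: 0.078 × 171 = 13.3380
R₀ = 269.3250 + 34.3200 + 29.3760 + 13.3380 = 346.3590

346.36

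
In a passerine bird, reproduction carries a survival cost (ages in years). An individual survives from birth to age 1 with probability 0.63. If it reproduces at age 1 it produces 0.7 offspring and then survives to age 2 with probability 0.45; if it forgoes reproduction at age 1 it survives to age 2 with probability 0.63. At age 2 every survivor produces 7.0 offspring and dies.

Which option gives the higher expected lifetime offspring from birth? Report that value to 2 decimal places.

breed at age 1: R₀ = 0.63 × (0.7 + 0.45 × 7.0) = 0.63 × 3.8500 = 2.4255
delay to age 2: R₀ = 0.63 × (0.63 × 7.0) = 0.63 × 4.4100 = 2.7783
Higher: delay to age 2 (2.7783).

2.78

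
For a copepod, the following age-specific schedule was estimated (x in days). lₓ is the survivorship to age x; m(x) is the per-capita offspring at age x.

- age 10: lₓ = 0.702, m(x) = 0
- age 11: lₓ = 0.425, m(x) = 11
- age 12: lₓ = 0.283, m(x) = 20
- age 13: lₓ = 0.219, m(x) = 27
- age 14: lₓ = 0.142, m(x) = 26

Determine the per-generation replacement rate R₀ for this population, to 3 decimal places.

R₀ = Σ lₓ m(x):
  age 10: 0.702 × 0 = 0.0000
  age 11: 0.425 × 11 = 4.6750
  age 12: 0.283 × 20 = 5.6600
  age 13: 0.219 × 27 = 5.9130
  age 14: 0.142 × 26 = 3.6920
R₀ = 0.0000 + 4.6750 + 5.6600 + 5.9130 + 3.6920 = 19.9400

19.940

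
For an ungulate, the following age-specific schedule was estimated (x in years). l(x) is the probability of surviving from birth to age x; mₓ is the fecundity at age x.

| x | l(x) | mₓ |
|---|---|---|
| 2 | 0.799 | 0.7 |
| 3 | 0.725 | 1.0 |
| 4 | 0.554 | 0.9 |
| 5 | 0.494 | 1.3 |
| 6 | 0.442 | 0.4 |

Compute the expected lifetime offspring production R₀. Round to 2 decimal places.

R₀ = Σ l(x) mₓ:
  age 2: 0.799 × 0.7 = 0.5593
  age 3: 0.725 × 1.0 = 0.7250
  age 4: 0.554 × 0.9 = 0.4986
  age 5: 0.494 × 1.3 = 0.6422
  age 6: 0.442 × 0.4 = 0.1768
R₀ = 0.5593 + 0.7250 + 0.4986 + 0.6422 + 0.1768 = 2.6019

2.60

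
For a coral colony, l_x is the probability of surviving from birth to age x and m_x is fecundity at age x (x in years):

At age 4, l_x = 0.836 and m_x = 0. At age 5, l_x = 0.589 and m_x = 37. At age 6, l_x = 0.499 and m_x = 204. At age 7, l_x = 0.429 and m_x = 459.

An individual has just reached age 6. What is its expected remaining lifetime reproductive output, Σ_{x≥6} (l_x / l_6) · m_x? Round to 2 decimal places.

598.61

l_6 = 0.499. Conditional survival from age 6 to x is l_x / l_6.
  x=6: (0.499/0.499) × 204 = 204.0000
  x=7: (0.429/0.499) × 459 = 394.6112
Sum = 204.0000 + 394.6112 = 598.6112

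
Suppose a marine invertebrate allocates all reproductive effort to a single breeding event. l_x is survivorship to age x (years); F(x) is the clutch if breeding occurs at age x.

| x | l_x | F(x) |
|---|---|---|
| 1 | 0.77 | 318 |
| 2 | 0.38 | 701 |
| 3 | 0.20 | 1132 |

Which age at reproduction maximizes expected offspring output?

2

Expected offspring if breeding at age x = l_x × F(x):
  age 1: 0.77 × 318 = 244.860
  age 2: 0.38 × 701 = 266.380
  age 3: 0.20 × 1132 = 226.400
Maximum at age 2 (266.380).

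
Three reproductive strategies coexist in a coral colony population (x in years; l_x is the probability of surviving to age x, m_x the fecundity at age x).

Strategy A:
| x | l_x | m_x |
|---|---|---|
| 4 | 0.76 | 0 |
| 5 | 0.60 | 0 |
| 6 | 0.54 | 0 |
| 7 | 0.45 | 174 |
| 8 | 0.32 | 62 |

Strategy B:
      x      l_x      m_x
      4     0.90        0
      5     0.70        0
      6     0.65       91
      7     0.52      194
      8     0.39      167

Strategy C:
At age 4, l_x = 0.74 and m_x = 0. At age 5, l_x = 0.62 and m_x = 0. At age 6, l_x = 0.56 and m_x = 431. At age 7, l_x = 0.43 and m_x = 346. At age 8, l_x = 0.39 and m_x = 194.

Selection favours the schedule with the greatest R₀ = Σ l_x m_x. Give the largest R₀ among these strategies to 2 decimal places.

465.80

Strategy A: R₀ = 0.76×0 + 0.60×0 + 0.54×0 + 0.45×174 + 0.32×62 = 98.1400
Strategy B: R₀ = 0.90×0 + 0.70×0 + 0.65×91 + 0.52×194 + 0.39×167 = 225.1600
Strategy C: R₀ = 0.74×0 + 0.62×0 + 0.56×431 + 0.43×346 + 0.39×194 = 465.8000
Highest R₀: strategy C with 465.8000.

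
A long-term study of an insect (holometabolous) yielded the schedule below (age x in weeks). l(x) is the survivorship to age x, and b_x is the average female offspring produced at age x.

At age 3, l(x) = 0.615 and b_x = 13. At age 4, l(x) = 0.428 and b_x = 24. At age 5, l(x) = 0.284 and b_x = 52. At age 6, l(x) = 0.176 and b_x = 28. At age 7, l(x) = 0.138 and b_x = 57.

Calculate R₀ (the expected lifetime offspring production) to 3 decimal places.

R₀ = Σ l(x) b_x:
  age 3: 0.615 × 13 = 7.9950
  age 4: 0.428 × 24 = 10.2720
  age 5: 0.284 × 52 = 14.7680
  age 6: 0.176 × 28 = 4.9280
  age 7: 0.138 × 57 = 7.8660
R₀ = 7.9950 + 10.2720 + 14.7680 + 4.9280 + 7.8660 = 45.8290

45.829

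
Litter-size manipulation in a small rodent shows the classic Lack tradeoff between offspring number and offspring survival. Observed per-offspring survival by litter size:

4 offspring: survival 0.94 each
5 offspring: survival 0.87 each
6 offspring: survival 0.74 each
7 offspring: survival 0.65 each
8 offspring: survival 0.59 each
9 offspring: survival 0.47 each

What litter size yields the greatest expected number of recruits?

8

Expected recruits = c × s(c):
  c=4: 4 × 0.94 = 3.760
  c=5: 5 × 0.87 = 4.350
  c=6: 6 × 0.74 = 4.440
  c=7: 7 × 0.65 = 4.550
  c=8: 8 × 0.59 = 4.720
  c=9: 9 × 0.47 = 4.230
Maximum at c = 8 (4.720 recruits).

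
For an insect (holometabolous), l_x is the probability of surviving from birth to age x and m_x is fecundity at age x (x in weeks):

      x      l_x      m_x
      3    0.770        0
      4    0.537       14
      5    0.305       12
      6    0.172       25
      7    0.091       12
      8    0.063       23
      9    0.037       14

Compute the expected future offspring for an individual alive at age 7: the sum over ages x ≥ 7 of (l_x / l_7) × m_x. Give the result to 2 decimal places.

33.62

l_7 = 0.091. Conditional survival from age 7 to x is l_x / l_7.
  x=7: (0.091/0.091) × 12 = 12.0000
  x=8: (0.063/0.091) × 23 = 15.9231
  x=9: (0.037/0.091) × 14 = 5.6923
Sum = 12.0000 + 15.9231 + 5.6923 = 33.6154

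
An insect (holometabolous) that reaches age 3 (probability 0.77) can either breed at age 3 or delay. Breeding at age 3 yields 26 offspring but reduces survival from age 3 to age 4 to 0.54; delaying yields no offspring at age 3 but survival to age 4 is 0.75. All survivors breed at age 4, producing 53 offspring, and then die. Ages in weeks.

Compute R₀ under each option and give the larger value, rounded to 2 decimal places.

breed at age 3: R₀ = 0.77 × (26 + 0.54 × 53) = 0.77 × 54.6200 = 42.0574
delay to age 4: R₀ = 0.77 × (0.75 × 53) = 0.77 × 39.7500 = 30.6075
Higher: breed at age 3 (42.0574).

42.06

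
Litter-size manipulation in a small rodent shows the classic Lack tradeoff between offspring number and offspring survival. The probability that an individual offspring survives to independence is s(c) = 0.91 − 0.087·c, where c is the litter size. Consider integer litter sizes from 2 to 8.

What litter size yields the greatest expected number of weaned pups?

5

Expected weaned pups = c × s(c):
  c=2: 2 × 0.736 = 1.472
  c=3: 3 × 0.649 = 1.947
  c=4: 4 × 0.562 = 2.248
  c=5: 5 × 0.475 = 2.375
  c=6: 6 × 0.388 = 2.328
  c=7: 7 × 0.301 = 2.107
  c=8: 8 × 0.214 = 1.712
Maximum at c = 5 (2.375 weaned pups).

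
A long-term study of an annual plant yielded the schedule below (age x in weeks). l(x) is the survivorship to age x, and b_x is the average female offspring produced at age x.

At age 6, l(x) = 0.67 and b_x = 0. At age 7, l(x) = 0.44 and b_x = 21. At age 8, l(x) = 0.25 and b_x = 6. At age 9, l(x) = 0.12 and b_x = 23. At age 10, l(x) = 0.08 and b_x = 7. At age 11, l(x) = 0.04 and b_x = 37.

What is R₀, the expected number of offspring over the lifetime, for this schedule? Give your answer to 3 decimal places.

15.540

R₀ = Σ l(x) b_x:
  age 6: 0.67 × 0 = 0.0000
  age 7: 0.44 × 21 = 9.2400
  age 8: 0.25 × 6 = 1.5000
  age 9: 0.12 × 23 = 2.7600
  age 10: 0.08 × 7 = 0.5600
  age 11: 0.04 × 37 = 1.4800
R₀ = 0.0000 + 9.2400 + 1.5000 + 2.7600 + 0.5600 + 1.4800 = 15.5400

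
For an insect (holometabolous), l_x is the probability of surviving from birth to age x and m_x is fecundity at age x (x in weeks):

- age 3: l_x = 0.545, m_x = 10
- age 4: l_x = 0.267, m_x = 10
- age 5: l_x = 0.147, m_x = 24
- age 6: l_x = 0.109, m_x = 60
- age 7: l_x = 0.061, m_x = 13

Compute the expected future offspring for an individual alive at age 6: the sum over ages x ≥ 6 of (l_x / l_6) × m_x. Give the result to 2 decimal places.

67.28

l_6 = 0.109. Conditional survival from age 6 to x is l_x / l_6.
  x=6: (0.109/0.109) × 60 = 60.0000
  x=7: (0.061/0.109) × 13 = 7.2752
Sum = 60.0000 + 7.2752 = 67.2752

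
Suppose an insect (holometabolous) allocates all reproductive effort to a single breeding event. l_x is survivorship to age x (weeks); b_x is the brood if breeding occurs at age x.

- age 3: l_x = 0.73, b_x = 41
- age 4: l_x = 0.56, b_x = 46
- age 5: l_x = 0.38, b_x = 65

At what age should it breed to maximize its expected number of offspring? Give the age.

3

Expected offspring if breeding at age x = l_x × b_x:
  age 3: 0.73 × 41 = 29.930
  age 4: 0.56 × 46 = 25.760
  age 5: 0.38 × 65 = 24.700
Maximum at age 3 (29.930).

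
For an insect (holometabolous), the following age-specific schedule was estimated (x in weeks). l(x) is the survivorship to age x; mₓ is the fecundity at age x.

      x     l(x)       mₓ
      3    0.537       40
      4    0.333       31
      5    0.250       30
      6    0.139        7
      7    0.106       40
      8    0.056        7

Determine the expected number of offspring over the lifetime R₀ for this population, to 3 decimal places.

44.908

R₀ = Σ l(x) mₓ:
  age 3: 0.537 × 40 = 21.4800
  age 4: 0.333 × 31 = 10.3230
  age 5: 0.250 × 30 = 7.5000
  age 6: 0.139 × 7 = 0.9730
  age 7: 0.106 × 40 = 4.2400
  age 8: 0.056 × 7 = 0.3920
R₀ = 21.4800 + 10.3230 + 7.5000 + 0.9730 + 4.2400 + 0.3920 = 44.9080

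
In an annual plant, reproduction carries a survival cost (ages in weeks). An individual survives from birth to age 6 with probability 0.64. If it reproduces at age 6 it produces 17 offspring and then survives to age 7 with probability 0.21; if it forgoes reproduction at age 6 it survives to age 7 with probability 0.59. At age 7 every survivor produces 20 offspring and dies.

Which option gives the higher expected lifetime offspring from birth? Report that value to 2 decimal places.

13.57

breed at age 6: R₀ = 0.64 × (17 + 0.21 × 20) = 0.64 × 21.2000 = 13.5680
delay to age 7: R₀ = 0.64 × (0.59 × 20) = 0.64 × 11.8000 = 7.5520
Higher: breed at age 6 (13.5680).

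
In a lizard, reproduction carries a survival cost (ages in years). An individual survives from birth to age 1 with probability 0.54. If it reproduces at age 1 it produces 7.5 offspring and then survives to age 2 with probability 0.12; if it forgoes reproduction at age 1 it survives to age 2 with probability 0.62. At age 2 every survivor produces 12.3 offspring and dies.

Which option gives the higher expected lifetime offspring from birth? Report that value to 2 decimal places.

4.85

breed at age 1: R₀ = 0.54 × (7.5 + 0.12 × 12.3) = 0.54 × 8.9760 = 4.8470
delay to age 2: R₀ = 0.54 × (0.62 × 12.3) = 0.54 × 7.6260 = 4.1180
Higher: breed at age 1 (4.8470).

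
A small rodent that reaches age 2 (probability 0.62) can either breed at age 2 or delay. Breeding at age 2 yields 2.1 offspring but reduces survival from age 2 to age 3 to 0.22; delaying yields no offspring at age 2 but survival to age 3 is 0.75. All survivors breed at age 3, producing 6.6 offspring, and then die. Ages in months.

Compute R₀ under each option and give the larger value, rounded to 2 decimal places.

breed at age 2: R₀ = 0.62 × (2.1 + 0.22 × 6.6) = 0.62 × 3.5520 = 2.2022
delay to age 3: R₀ = 0.62 × (0.75 × 6.6) = 0.62 × 4.9500 = 3.0690
Higher: delay to age 3 (3.0690).

3.07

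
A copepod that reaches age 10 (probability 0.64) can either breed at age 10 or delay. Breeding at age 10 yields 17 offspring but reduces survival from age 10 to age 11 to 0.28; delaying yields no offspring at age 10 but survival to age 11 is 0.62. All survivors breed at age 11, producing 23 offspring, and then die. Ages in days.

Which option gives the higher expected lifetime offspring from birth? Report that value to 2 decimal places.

breed at age 10: R₀ = 0.64 × (17 + 0.28 × 23) = 0.64 × 23.4400 = 15.0016
delay to age 11: R₀ = 0.64 × (0.62 × 23) = 0.64 × 14.2600 = 9.1264
Higher: breed at age 10 (15.0016).

15.00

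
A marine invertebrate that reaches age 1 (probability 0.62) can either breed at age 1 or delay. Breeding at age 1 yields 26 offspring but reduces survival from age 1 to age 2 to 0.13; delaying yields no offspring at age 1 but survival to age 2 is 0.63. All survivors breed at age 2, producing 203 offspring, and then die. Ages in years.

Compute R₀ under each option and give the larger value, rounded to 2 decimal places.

breed at age 1: R₀ = 0.62 × (26 + 0.13 × 203) = 0.62 × 52.3900 = 32.4818
delay to age 2: R₀ = 0.62 × (0.63 × 203) = 0.62 × 127.8900 = 79.2918
Higher: delay to age 2 (79.2918).

79.29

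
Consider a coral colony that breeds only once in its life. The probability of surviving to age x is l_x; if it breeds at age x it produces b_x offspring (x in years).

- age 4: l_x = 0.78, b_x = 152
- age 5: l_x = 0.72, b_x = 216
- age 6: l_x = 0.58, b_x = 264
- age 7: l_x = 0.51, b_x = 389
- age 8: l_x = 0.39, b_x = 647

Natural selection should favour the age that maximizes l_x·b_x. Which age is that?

Expected offspring if breeding at age x = l_x × b_x:
  age 4: 0.78 × 152 = 118.560
  age 5: 0.72 × 216 = 155.520
  age 6: 0.58 × 264 = 153.120
  age 7: 0.51 × 389 = 198.390
  age 8: 0.39 × 647 = 252.330
Maximum at age 8 (252.330).

8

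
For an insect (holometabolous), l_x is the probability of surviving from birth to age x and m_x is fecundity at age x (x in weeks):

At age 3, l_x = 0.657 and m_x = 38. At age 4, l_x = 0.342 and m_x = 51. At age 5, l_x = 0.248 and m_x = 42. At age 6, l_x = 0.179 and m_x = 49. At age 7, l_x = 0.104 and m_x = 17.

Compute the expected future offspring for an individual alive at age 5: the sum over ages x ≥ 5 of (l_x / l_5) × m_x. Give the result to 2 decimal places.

l_5 = 0.248. Conditional survival from age 5 to x is l_x / l_5.
  x=5: (0.248/0.248) × 42 = 42.0000
  x=6: (0.179/0.248) × 49 = 35.3669
  x=7: (0.104/0.248) × 17 = 7.1290
Sum = 42.0000 + 35.3669 + 7.1290 = 84.4960

84.50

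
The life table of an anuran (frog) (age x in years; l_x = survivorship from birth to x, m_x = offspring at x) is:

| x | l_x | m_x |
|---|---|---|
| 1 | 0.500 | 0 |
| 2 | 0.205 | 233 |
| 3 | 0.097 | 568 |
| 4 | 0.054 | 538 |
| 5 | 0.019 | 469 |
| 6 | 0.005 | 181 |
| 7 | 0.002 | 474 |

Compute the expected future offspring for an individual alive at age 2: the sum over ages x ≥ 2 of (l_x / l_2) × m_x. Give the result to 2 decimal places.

695.99

l_2 = 0.205. Conditional survival from age 2 to x is l_x / l_2.
  x=2: (0.205/0.205) × 233 = 233.0000
  x=3: (0.097/0.205) × 568 = 268.7610
  x=4: (0.054/0.205) × 538 = 141.7171
  x=5: (0.019/0.205) × 469 = 43.4683
  x=6: (0.005/0.205) × 181 = 4.4146
  x=7: (0.002/0.205) × 474 = 4.6244
Sum = 233.0000 + 268.7610 + 141.7171 + 43.4683 + 4.4146 + 4.6244 = 695.9854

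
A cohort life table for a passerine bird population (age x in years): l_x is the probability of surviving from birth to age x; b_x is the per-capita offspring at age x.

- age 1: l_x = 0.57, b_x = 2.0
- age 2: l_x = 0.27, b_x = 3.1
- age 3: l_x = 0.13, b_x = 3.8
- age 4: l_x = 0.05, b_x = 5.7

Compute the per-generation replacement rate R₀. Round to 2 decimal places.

R₀ = Σ l_x b_x:
  age 1: 0.57 × 2.0 = 1.1400
  age 2: 0.27 × 3.1 = 0.8370
  age 3: 0.13 × 3.8 = 0.4940
  age 4: 0.05 × 5.7 = 0.2850
R₀ = 1.1400 + 0.8370 + 0.4940 + 0.2850 = 2.7560

2.76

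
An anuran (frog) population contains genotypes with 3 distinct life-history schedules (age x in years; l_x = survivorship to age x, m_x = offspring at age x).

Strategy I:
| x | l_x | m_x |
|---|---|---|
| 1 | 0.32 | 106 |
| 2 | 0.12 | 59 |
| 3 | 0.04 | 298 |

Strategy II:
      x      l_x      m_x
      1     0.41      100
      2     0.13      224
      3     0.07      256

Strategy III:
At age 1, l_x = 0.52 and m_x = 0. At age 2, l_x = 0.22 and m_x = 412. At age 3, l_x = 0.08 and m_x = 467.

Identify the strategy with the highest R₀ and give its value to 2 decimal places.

Strategy I: R₀ = 0.32×106 + 0.12×59 + 0.04×298 = 52.9200
Strategy II: R₀ = 0.41×100 + 0.13×224 + 0.07×256 = 88.0400
Strategy III: R₀ = 0.52×0 + 0.22×412 + 0.08×467 = 128.0000
Highest R₀: strategy III with 128.0000.

128.00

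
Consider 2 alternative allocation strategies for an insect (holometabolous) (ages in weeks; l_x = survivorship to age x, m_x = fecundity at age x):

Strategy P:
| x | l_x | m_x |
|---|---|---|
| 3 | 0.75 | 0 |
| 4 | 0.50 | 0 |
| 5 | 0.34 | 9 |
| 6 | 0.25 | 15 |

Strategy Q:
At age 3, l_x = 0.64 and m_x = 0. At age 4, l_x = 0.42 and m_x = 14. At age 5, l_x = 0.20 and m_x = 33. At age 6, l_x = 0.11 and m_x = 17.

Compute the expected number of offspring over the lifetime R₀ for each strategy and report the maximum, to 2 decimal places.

14.35

Strategy P: R₀ = 0.75×0 + 0.50×0 + 0.34×9 + 0.25×15 = 6.8100
Strategy Q: R₀ = 0.64×0 + 0.42×14 + 0.20×33 + 0.11×17 = 14.3500
Highest R₀: strategy Q with 14.3500.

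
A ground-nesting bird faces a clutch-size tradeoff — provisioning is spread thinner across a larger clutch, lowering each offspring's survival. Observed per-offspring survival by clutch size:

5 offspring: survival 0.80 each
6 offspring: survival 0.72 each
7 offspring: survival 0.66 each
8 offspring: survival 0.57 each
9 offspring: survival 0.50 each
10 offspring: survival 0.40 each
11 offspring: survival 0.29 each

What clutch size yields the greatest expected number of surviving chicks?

Expected surviving chicks = c × s(c):
  c=5: 5 × 0.80 = 4.000
  c=6: 6 × 0.72 = 4.320
  c=7: 7 × 0.66 = 4.620
  c=8: 8 × 0.57 = 4.560
  c=9: 9 × 0.50 = 4.500
  c=10: 10 × 0.40 = 4.000
  c=11: 11 × 0.29 = 3.190
Maximum at c = 7 (4.620 surviving chicks).

7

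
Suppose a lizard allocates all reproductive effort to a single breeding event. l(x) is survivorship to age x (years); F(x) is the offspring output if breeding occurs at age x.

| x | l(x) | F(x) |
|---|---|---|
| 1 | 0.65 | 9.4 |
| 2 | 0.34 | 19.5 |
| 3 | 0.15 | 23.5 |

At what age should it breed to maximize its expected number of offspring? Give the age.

2

Expected offspring if breeding at age x = l(x) × F(x):
  age 1: 0.65 × 9.4 = 6.110
  age 2: 0.34 × 19.5 = 6.630
  age 3: 0.15 × 23.5 = 3.525
Maximum at age 2 (6.630).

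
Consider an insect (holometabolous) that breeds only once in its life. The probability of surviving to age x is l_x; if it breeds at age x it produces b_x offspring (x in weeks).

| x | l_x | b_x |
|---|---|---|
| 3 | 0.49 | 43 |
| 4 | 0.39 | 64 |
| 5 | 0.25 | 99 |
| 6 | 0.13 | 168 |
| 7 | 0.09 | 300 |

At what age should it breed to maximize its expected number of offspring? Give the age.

Expected offspring if breeding at age x = l_x × b_x:
  age 3: 0.49 × 43 = 21.070
  age 4: 0.39 × 64 = 24.960
  age 5: 0.25 × 99 = 24.750
  age 6: 0.13 × 168 = 21.840
  age 7: 0.09 × 300 = 27.000
Maximum at age 7 (27.000).

7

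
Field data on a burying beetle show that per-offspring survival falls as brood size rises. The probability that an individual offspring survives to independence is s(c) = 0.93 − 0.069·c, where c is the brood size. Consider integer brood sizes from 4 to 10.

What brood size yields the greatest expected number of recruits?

7

Expected recruits = c × s(c):
  c=4: 4 × 0.654 = 2.616
  c=5: 5 × 0.585 = 2.925
  c=6: 6 × 0.516 = 3.096
  c=7: 7 × 0.447 = 3.129
  c=8: 8 × 0.378 = 3.024
  c=9: 9 × 0.309 = 2.781
  c=10: 10 × 0.240 = 2.400
Maximum at c = 7 (3.129 recruits).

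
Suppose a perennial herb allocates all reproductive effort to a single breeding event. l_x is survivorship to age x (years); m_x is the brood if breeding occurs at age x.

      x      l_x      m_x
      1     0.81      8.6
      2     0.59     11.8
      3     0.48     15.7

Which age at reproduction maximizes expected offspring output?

3

Expected offspring if breeding at age x = l_x × m_x:
  age 1: 0.81 × 8.6 = 6.966
  age 2: 0.59 × 11.8 = 6.962
  age 3: 0.48 × 15.7 = 7.536
Maximum at age 3 (7.536).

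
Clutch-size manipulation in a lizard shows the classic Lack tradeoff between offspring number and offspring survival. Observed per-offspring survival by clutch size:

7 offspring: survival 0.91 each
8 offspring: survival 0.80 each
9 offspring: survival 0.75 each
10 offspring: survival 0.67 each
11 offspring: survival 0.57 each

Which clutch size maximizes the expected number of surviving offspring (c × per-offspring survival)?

9

Expected surviving offspring = c × s(c):
  c=7: 7 × 0.91 = 6.370
  c=8: 8 × 0.80 = 6.400
  c=9: 9 × 0.75 = 6.750
  c=10: 10 × 0.67 = 6.700
  c=11: 11 × 0.57 = 6.270
Maximum at c = 9 (6.750 surviving offspring).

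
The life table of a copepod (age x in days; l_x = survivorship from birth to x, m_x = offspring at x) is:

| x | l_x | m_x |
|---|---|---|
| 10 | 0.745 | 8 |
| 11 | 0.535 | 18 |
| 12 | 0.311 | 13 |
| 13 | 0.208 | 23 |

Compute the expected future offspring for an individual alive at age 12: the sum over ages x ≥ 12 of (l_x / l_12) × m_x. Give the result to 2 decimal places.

l_12 = 0.311. Conditional survival from age 12 to x is l_x / l_12.
  x=12: (0.311/0.311) × 13 = 13.0000
  x=13: (0.208/0.311) × 23 = 15.3826
Sum = 13.0000 + 15.3826 = 28.3826

28.38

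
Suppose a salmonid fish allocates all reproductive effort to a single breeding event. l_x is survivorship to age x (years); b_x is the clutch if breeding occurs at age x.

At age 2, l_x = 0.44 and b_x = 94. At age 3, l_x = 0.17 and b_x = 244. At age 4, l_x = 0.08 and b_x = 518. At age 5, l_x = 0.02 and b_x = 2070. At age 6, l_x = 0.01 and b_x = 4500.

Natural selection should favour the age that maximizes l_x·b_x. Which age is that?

6

Expected offspring if breeding at age x = l_x × b_x:
  age 2: 0.44 × 94 = 41.360
  age 3: 0.17 × 244 = 41.480
  age 4: 0.08 × 518 = 41.440
  age 5: 0.02 × 2070 = 41.400
  age 6: 0.01 × 4500 = 45.000
Maximum at age 6 (45.000).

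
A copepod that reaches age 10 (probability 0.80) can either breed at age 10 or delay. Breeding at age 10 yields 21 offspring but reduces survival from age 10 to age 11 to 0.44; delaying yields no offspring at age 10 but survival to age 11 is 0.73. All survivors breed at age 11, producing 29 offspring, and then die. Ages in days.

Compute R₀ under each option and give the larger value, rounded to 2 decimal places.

27.01

breed at age 10: R₀ = 0.80 × (21 + 0.44 × 29) = 0.80 × 33.7600 = 27.0080
delay to age 11: R₀ = 0.80 × (0.73 × 29) = 0.80 × 21.1700 = 16.9360
Higher: breed at age 10 (27.0080).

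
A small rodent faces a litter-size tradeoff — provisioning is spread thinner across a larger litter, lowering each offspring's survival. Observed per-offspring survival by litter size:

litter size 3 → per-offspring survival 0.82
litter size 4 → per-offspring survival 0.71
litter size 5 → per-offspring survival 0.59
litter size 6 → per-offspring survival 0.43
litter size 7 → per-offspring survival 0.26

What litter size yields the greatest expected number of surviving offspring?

5

Expected surviving offspring = c × s(c):
  c=3: 3 × 0.82 = 2.460
  c=4: 4 × 0.71 = 2.840
  c=5: 5 × 0.59 = 2.950
  c=6: 6 × 0.43 = 2.580
  c=7: 7 × 0.26 = 1.820
Maximum at c = 5 (2.950 surviving offspring).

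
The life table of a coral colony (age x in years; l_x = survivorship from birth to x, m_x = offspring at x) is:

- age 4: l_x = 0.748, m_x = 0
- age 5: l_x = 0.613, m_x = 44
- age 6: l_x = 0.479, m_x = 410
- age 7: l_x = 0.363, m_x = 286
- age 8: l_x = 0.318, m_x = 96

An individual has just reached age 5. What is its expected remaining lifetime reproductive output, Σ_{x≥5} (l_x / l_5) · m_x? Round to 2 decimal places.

l_5 = 0.613. Conditional survival from age 5 to x is l_x / l_5.
  x=5: (0.613/0.613) × 44 = 44.0000
  x=6: (0.479/0.613) × 410 = 320.3752
  x=7: (0.363/0.613) × 286 = 169.3605
  x=8: (0.318/0.613) × 96 = 49.8010
Sum = 44.0000 + 320.3752 + 169.3605 + 49.8010 = 583.5367

583.54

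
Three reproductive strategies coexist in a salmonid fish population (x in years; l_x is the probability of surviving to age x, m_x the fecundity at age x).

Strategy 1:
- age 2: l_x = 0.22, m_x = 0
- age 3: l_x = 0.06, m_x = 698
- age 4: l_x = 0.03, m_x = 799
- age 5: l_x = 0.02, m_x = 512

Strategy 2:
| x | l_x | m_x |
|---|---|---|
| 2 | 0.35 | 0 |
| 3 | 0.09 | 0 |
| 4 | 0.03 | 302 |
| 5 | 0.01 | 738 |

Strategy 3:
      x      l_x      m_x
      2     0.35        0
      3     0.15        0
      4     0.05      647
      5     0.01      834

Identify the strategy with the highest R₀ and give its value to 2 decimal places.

76.09

Strategy 1: R₀ = 0.22×0 + 0.06×698 + 0.03×799 + 0.02×512 = 76.0900
Strategy 2: R₀ = 0.35×0 + 0.09×0 + 0.03×302 + 0.01×738 = 16.4400
Strategy 3: R₀ = 0.35×0 + 0.15×0 + 0.05×647 + 0.01×834 = 40.6900
Highest R₀: strategy 1 with 76.0900.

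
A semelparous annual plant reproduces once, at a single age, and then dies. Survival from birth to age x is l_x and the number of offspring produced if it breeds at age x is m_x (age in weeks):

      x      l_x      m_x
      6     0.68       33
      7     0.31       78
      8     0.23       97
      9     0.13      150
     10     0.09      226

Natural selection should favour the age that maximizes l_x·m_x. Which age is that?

7

Expected offspring if breeding at age x = l_x × m_x:
  age 6: 0.68 × 33 = 22.440
  age 7: 0.31 × 78 = 24.180
  age 8: 0.23 × 97 = 22.310
  age 9: 0.13 × 150 = 19.500
  age 10: 0.09 × 226 = 20.340
Maximum at age 7 (24.180).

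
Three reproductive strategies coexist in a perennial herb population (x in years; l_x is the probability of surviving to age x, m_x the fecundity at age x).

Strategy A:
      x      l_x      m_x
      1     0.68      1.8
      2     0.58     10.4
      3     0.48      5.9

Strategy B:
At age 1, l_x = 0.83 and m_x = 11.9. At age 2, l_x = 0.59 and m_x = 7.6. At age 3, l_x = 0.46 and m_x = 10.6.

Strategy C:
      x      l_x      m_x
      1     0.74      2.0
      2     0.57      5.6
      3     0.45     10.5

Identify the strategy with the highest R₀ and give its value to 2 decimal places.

19.24

Strategy A: R₀ = 0.68×1.8 + 0.58×10.4 + 0.48×5.9 = 10.0880
Strategy B: R₀ = 0.83×11.9 + 0.59×7.6 + 0.46×10.6 = 19.2370
Strategy C: R₀ = 0.74×2.0 + 0.57×5.6 + 0.45×10.5 = 9.3970
Highest R₀: strategy B with 19.2370.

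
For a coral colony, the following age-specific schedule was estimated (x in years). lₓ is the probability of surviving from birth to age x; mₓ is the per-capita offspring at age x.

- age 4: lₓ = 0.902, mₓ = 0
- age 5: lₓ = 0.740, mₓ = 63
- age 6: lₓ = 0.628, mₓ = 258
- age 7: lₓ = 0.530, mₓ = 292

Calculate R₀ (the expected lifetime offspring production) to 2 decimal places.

R₀ = Σ lₓ mₓ:
  age 4: 0.902 × 0 = 0.0000
  age 5: 0.740 × 63 = 46.6200
  age 6: 0.628 × 258 = 162.0240
  age 7: 0.530 × 292 = 154.7600
R₀ = 0.0000 + 46.6200 + 162.0240 + 154.7600 = 363.4040

363.40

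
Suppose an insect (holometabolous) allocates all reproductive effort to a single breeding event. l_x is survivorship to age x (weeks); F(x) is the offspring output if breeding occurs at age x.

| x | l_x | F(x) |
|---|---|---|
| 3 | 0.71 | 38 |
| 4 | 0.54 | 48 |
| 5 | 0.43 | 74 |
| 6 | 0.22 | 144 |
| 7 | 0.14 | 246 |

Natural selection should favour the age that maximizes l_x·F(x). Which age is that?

7

Expected offspring if breeding at age x = l_x × F(x):
  age 3: 0.71 × 38 = 26.980
  age 4: 0.54 × 48 = 25.920
  age 5: 0.43 × 74 = 31.820
  age 6: 0.22 × 144 = 31.680
  age 7: 0.14 × 246 = 34.440
Maximum at age 7 (34.440).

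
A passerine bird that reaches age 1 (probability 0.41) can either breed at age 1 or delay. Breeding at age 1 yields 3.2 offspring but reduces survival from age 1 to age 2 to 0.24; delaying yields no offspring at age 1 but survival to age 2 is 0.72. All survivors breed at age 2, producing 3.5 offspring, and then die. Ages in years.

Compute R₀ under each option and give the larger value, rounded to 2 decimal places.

1.66

breed at age 1: R₀ = 0.41 × (3.2 + 0.24 × 3.5) = 0.41 × 4.0400 = 1.6564
delay to age 2: R₀ = 0.41 × (0.72 × 3.5) = 0.41 × 2.5200 = 1.0332
Higher: breed at age 1 (1.6564).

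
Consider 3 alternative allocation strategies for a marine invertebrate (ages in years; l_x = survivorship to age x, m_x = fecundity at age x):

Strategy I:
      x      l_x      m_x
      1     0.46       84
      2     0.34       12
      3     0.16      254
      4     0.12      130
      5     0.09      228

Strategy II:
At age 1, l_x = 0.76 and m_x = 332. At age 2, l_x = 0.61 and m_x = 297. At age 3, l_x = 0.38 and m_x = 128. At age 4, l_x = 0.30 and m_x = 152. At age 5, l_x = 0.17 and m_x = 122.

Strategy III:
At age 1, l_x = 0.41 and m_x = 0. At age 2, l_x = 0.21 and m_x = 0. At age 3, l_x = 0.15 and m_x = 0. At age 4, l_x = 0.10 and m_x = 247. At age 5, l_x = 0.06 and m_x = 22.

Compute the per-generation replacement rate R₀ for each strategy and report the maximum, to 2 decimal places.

Strategy I: R₀ = 0.46×84 + 0.34×12 + 0.16×254 + 0.12×130 + 0.09×228 = 119.4800
Strategy II: R₀ = 0.76×332 + 0.61×297 + 0.38×128 + 0.30×152 + 0.17×122 = 548.4700
Strategy III: R₀ = 0.41×0 + 0.21×0 + 0.15×0 + 0.10×247 + 0.06×22 = 26.0200
Highest R₀: strategy II with 548.4700.

548.47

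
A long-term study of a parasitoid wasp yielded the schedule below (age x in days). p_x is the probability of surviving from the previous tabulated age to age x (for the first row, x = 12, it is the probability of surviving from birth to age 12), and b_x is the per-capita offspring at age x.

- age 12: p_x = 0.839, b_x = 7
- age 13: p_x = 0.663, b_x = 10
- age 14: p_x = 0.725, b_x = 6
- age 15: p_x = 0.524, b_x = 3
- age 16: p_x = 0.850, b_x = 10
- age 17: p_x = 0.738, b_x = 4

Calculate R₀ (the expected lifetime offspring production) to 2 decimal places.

Survivorship from birth: l_x = p_12·p_13·…·p_x.
  l_12 = 0.83900
  l_13 = 0.55626
  l_14 = 0.40329
  l_15 = 0.21132
  l_16 = 0.17962
  l_17 = 0.13256
R₀ = Σ l_x b_x:
  age 12: 0.83900 × 7 = 5.8730
  age 13: 0.55626 × 10 = 5.5626
  age 14: 0.40329 × 6 = 2.4197
  age 15: 0.21132 × 3 = 0.6340
  age 16: 0.17962 × 10 = 1.7962
  age 17: 0.13256 × 4 = 0.5302
R₀ = 5.8730 + 5.5626 + 2.4197 + 0.6340 + 1.7962 + 0.5302 = 16.8157

16.82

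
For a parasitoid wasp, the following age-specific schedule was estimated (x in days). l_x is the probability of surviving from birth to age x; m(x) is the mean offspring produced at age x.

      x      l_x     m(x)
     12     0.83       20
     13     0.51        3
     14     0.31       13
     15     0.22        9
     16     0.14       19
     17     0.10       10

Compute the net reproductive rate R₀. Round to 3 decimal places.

R₀ = Σ l_x m(x):
  age 12: 0.83 × 20 = 16.6000
  age 13: 0.51 × 3 = 1.5300
  age 14: 0.31 × 13 = 4.0300
  age 15: 0.22 × 9 = 1.9800
  age 16: 0.14 × 19 = 2.6600
  age 17: 0.10 × 10 = 1.0000
R₀ = 16.6000 + 1.5300 + 4.0300 + 1.9800 + 2.6600 + 1.0000 = 27.8000

27.800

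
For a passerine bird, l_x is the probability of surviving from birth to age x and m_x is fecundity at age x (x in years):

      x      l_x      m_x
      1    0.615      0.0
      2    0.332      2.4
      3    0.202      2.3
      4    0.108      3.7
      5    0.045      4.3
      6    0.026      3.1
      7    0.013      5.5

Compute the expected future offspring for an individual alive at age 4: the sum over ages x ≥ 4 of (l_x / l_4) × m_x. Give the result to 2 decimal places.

l_4 = 0.108. Conditional survival from age 4 to x is l_x / l_4.
  x=4: (0.108/0.108) × 3.7 = 3.7000
  x=5: (0.045/0.108) × 4.3 = 1.7917
  x=6: (0.026/0.108) × 3.1 = 0.7463
  x=7: (0.013/0.108) × 5.5 = 0.6620
Sum = 3.7000 + 1.7917 + 0.7463 + 0.6620 = 6.9000

6.90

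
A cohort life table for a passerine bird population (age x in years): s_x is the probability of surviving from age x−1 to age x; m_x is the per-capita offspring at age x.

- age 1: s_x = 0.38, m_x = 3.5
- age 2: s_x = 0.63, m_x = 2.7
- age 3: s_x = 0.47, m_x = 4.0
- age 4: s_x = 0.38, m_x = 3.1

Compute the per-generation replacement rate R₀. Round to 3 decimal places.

2.559

Survivorship from birth: l_x = s_1·s_2·…·s_x.
  l_1 = 0.38000
  l_2 = 0.23940
  l_3 = 0.11252
  l_4 = 0.04276
R₀ = Σ l_x m_x:
  age 1: 0.38000 × 3.5 = 1.3300
  age 2: 0.23940 × 2.7 = 0.6464
  age 3: 0.11252 × 4.0 = 0.4501
  age 4: 0.04276 × 3.1 = 0.1326
R₀ = 1.3300 + 0.6464 + 0.4501 + 0.1326 = 2.5590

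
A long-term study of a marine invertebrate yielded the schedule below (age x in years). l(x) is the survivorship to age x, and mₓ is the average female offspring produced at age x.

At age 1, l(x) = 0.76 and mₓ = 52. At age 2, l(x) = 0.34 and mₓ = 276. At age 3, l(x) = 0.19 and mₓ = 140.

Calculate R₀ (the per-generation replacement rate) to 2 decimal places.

R₀ = Σ l(x) mₓ:
  age 1: 0.76 × 52 = 39.5200
  age 2: 0.34 × 276 = 93.8400
  age 3: 0.19 × 140 = 26.6000
R₀ = 39.5200 + 93.8400 + 26.6000 = 159.9600

159.96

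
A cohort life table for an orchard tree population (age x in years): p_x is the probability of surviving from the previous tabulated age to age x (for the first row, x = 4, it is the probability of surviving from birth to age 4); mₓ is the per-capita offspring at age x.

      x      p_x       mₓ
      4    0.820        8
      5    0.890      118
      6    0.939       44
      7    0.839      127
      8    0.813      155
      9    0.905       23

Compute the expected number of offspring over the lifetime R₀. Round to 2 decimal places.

278.03

Survivorship from birth: l_x = p_4·p_5·…·p_x.
  l_4 = 0.82000
  l_5 = 0.72980
  l_6 = 0.68528
  l_7 = 0.57495
  l_8 = 0.46744
  l_9 = 0.42303
R₀ = Σ l_x mₓ:
  age 4: 0.82000 × 8 = 6.5600
  age 5: 0.72980 × 118 = 86.1164
  age 6: 0.68528 × 44 = 30.1523
  age 7: 0.57495 × 127 = 73.0186
  age 8: 0.46744 × 155 = 72.4532
  age 9: 0.42303 × 23 = 9.7297
R₀ = 6.5600 + 86.1164 + 30.1523 + 73.0186 + 72.4532 + 9.7297 = 278.0303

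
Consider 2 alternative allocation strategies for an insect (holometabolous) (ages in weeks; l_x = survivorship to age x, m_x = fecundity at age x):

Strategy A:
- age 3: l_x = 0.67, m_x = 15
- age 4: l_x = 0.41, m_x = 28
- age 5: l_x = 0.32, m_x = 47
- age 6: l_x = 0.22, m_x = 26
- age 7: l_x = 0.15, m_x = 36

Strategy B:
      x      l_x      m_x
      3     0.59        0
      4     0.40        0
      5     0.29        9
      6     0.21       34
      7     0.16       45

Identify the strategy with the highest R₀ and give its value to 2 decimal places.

47.69

Strategy A: R₀ = 0.67×15 + 0.41×28 + 0.32×47 + 0.22×26 + 0.15×36 = 47.6900
Strategy B: R₀ = 0.59×0 + 0.40×0 + 0.29×9 + 0.21×34 + 0.16×45 = 16.9500
Highest R₀: strategy A with 47.6900.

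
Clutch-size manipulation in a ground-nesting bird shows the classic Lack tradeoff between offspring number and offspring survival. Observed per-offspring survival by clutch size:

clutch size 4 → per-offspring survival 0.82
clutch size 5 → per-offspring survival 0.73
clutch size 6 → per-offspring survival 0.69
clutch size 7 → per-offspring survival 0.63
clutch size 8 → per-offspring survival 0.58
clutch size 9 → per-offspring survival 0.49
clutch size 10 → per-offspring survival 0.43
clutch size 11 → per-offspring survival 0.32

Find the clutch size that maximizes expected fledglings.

8

Expected fledglings = c × s(c):
  c=4: 4 × 0.82 = 3.280
  c=5: 5 × 0.73 = 3.650
  c=6: 6 × 0.69 = 4.140
  c=7: 7 × 0.63 = 4.410
  c=8: 8 × 0.58 = 4.640
  c=9: 9 × 0.49 = 4.410
  c=10: 10 × 0.43 = 4.300
  c=11: 11 × 0.32 = 3.520
Maximum at c = 8 (4.640 fledglings).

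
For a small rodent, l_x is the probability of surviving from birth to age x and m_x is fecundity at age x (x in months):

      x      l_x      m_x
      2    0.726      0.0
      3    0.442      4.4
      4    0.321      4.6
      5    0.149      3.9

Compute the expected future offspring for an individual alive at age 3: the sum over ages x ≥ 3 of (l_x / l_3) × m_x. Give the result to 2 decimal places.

l_3 = 0.442. Conditional survival from age 3 to x is l_x / l_3.
  x=3: (0.442/0.442) × 4.4 = 4.4000
  x=4: (0.321/0.442) × 4.6 = 3.3407
  x=5: (0.149/0.442) × 3.9 = 1.3147
Sum = 4.4000 + 3.3407 + 1.3147 = 9.0554

9.06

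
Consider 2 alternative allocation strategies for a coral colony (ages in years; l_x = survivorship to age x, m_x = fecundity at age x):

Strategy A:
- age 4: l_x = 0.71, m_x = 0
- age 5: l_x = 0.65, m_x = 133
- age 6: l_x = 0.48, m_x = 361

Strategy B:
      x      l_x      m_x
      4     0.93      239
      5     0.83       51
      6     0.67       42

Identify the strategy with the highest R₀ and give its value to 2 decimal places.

292.74

Strategy A: R₀ = 0.71×0 + 0.65×133 + 0.48×361 = 259.7300
Strategy B: R₀ = 0.93×239 + 0.83×51 + 0.67×42 = 292.7400
Highest R₀: strategy B with 292.7400.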